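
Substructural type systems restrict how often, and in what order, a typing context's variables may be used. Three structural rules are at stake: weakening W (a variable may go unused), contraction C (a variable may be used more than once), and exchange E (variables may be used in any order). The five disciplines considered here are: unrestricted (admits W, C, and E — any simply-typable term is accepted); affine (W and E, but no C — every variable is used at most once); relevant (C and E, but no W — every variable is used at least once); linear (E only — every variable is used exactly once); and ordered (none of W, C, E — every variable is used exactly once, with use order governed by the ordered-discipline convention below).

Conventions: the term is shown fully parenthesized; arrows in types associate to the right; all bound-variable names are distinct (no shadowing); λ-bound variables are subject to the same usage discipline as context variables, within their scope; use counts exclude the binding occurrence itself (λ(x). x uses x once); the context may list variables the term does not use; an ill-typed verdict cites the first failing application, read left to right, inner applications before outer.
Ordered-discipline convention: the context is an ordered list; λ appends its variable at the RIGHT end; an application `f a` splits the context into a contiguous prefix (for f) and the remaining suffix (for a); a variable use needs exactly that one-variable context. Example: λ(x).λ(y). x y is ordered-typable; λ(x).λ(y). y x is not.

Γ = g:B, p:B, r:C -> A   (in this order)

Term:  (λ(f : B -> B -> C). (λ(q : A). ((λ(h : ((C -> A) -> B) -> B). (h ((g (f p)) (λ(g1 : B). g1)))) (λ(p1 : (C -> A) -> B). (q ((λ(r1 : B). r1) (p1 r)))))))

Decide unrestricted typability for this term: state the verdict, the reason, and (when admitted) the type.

no — fails simple typing
variable uses: g: 1, p: 1, r: 1, f [bound]: 1, q [bound]: 1, h [bound]: 1, g1 [bound]: 1, p1 [bound]: 1, r1 [bound]: 1
order of uses: h, g, f, p, g1, q, r1, p1, r
typing: ill-typed: non-function type B applied to an argument
across the five disciplines: ordered ✗, linear ✗, affine ✗, relevant ✗, unrestricted ✗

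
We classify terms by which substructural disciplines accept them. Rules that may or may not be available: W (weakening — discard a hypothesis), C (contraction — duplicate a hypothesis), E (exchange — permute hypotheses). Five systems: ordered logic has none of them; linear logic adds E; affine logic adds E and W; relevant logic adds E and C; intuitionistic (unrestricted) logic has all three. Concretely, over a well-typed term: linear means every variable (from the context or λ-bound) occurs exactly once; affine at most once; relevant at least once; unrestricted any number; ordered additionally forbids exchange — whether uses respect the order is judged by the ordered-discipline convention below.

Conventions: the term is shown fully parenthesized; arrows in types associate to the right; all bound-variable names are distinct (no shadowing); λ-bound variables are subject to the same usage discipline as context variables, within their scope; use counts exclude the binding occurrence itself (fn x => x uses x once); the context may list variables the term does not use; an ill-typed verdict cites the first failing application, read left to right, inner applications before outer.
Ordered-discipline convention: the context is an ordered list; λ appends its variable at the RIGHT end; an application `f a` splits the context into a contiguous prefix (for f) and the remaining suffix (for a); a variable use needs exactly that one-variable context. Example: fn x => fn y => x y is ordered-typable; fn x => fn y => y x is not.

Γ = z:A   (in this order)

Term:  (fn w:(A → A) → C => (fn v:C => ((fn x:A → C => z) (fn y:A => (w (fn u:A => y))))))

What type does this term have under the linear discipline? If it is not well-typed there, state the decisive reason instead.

not well-typed under linear — needs weakening: v, x, u unused
use counts: z: 1, w [bound]: 1, v [bound]: 0, x [bound]: 0, y [bound]: 1, u [bound]: 0
uses in reading order: z, w, y
typing: well-typed — term : ((A → A) → C) → C → A
per-discipline verdicts: ordered ✗ | linear ✗ | affine ✓ | relevant ✗ | unrestricted ✓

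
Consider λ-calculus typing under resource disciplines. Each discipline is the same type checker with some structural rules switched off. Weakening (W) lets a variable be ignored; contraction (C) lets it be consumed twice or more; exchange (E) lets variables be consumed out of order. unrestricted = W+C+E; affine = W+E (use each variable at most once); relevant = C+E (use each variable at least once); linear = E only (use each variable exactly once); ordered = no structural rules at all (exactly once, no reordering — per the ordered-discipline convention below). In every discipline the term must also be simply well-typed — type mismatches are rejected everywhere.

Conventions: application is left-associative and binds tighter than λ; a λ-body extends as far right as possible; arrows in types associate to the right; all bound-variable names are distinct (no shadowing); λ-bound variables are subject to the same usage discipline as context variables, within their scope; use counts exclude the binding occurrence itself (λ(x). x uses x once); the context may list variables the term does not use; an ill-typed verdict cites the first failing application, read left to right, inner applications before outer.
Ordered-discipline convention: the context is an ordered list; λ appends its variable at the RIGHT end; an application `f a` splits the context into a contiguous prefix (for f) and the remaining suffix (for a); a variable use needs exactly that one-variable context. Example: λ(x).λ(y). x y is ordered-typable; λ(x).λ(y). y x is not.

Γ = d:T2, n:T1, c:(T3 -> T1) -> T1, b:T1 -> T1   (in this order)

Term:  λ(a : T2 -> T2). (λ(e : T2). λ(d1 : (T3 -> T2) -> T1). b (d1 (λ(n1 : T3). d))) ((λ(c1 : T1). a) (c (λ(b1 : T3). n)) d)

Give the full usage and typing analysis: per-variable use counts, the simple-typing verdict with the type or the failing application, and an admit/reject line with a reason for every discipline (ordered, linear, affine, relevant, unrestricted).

variable uses: d=2, n=1, c=1, b=1, a (bound)=1, e (bound)=0, d1 (bound)=1, n1 (bound)=0, c1 (bound)=0, b1 (bound)=0
uses in reading order: b, d1, d, a, c, n, d
typing: ✓ — (T2 -> T2) -> ((T3 -> T2) -> T1) -> T1
ordered: ✗, uses contraction: d ×2; e, n1, c1, b1 never used (weakening)
linear: ✗, uses contraction: d ×2; e, n1, c1, b1 never used (weakening)
affine: ✗, uses contraction: d ×2
relevant: ✗, e, n1, c1, b1 never used (weakening)
unrestricted: ✓, well-typed at (T2 -> T2) -> ((T3 -> T2) -> T1) -> T1; no restrictions here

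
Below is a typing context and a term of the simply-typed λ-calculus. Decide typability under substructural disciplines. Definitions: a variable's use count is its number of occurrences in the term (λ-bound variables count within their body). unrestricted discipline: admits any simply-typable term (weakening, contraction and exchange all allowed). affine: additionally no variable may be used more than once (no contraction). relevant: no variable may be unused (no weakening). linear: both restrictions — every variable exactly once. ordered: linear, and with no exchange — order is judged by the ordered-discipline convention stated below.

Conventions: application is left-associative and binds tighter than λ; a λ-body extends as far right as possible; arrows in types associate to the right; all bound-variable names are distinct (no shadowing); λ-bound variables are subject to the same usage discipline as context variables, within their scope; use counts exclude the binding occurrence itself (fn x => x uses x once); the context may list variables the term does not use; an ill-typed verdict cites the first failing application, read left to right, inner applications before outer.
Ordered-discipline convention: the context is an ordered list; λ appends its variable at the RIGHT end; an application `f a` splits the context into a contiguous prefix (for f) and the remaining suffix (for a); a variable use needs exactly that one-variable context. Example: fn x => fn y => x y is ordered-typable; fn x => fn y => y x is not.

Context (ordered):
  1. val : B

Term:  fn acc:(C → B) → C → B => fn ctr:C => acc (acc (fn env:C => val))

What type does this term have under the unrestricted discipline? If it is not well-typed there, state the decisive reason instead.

term : ((C → B) → C → B) → C → C → B
variable uses: val ×1, acc (bound) ×2, ctr (bound) ×0, env (bound) ×0
use order (left to right): acc, acc, val
typing: the term checks, with type ((C → B) → C → B) → C → C → B
across the five disciplines: ordered ✗; linear ✗; affine ✗; relevant ✗; unrestricted ✓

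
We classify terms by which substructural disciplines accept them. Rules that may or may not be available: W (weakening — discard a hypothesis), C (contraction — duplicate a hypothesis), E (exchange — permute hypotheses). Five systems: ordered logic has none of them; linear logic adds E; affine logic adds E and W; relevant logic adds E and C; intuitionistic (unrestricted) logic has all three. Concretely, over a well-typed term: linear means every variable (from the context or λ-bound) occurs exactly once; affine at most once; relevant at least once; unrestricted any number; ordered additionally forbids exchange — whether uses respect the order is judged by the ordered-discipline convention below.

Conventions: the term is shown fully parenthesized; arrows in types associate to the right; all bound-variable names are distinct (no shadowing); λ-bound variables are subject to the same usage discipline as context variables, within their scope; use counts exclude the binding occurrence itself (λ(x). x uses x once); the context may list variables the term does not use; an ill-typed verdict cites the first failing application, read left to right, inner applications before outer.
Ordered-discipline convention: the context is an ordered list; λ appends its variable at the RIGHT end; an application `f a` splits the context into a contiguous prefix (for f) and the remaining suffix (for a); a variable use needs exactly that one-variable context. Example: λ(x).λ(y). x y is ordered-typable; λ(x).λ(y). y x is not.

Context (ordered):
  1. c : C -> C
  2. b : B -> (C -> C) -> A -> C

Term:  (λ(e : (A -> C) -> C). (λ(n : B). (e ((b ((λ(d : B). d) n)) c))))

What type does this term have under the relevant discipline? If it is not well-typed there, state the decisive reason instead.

term : ((A -> C) -> C) -> B -> C
counts: c: 1; b: 1; e (λ-bound): 1; n (λ-bound): 1; d (λ-bound): 1
uses in reading order: e, b, d, n, c
typing: the term checks, with type ((A -> C) -> C) -> B -> C
across the five disciplines: ordered ✗ · linear ✓ · affine ✓ · relevant ✓ · unrestricted ✓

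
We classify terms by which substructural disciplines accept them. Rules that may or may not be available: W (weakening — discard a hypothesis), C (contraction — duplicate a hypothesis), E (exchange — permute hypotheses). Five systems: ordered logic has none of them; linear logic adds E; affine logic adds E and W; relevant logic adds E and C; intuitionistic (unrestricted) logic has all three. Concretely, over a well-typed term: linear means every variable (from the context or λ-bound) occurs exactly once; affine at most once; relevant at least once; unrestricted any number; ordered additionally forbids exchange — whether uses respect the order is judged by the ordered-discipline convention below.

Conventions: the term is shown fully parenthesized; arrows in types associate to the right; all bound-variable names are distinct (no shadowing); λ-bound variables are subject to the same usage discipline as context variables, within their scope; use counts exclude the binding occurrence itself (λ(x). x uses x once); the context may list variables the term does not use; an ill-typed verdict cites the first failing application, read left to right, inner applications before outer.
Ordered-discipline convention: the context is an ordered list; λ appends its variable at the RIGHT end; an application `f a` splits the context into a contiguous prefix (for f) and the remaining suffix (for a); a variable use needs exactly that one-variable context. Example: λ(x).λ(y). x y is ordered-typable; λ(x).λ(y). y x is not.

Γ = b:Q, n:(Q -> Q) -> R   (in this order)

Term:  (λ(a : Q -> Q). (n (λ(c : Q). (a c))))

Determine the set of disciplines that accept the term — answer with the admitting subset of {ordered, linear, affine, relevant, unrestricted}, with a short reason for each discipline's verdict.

admitted in: affine, unrestricted
variable uses: b: 0; n: 1; a [bound]: 1; c [bound]: 1
order of uses: n, a, c
typing: ✓ — (Q -> Q) -> R
ordered: ✗, unused: b — weakening required
linear: ✗, unused: b — weakening required
affine: ✓, none of b, n, a, c used more than once
relevant: ✗, unused: b — weakening required
unrestricted: ✓, typability at (Q -> Q) -> R is all that's needed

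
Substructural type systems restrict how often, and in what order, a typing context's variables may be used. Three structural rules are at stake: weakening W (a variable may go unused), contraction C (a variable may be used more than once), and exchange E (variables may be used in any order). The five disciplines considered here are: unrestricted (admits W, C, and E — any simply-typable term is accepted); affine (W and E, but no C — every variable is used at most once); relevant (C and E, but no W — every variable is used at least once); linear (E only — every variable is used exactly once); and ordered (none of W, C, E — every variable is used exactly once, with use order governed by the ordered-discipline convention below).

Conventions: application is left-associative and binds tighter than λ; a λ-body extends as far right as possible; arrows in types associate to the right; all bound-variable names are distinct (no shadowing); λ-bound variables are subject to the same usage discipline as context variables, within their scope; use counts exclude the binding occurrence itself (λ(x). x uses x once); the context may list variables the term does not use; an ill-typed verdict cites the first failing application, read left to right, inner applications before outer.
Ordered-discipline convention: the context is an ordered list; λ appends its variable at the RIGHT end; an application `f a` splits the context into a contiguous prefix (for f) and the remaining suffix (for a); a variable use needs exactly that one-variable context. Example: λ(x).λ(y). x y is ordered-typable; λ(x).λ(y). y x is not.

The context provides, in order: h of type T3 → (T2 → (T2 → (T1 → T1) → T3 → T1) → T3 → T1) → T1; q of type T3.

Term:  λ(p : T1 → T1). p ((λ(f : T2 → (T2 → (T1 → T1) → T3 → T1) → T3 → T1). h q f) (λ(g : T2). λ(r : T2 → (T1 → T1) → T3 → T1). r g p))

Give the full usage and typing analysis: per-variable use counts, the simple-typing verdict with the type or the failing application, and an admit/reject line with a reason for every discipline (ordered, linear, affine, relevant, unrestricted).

counts: h: 1, q: 1, p [bound]: 2, f [bound]: 1, g [bound]: 1, r [bound]: 1
use order (left to right): p, h, q, f, r, g, p
typing: ✓ — (T1 → T1) → T1
ordered: ✗ — needs contraction — p ×2
linear: ✗ — needs contraction — p ×2
affine: ✗ — needs contraction — p ×2
relevant: ✓ — every one of h, q, p, f, g, r appears
unrestricted: ✓ — type-checks ((T1 → T1) → T1) and nothing is barred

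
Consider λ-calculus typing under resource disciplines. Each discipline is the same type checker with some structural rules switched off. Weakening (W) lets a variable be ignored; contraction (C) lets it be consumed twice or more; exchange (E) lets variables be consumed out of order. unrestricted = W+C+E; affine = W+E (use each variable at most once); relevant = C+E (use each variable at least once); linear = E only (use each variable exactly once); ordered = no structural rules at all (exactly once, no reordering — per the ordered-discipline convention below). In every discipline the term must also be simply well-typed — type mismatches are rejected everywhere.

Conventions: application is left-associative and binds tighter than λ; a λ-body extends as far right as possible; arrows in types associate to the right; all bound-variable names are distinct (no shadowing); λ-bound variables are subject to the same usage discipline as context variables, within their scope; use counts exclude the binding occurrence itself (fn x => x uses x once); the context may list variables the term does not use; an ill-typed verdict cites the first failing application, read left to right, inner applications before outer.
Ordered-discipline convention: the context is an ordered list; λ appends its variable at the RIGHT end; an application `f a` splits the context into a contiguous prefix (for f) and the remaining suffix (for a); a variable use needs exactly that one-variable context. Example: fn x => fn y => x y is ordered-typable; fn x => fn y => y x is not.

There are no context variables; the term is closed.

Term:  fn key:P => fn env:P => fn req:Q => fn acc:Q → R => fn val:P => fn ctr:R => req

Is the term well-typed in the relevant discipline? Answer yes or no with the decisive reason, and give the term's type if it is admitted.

no — key, env, acc, val, ctr never used (weakening)
variable uses: key (λ-bound): 0×; env (λ-bound): 0×; req (λ-bound): 1×; acc (λ-bound): 0×; val (λ-bound): 0×; ctr (λ-bound): 0×
use order (left to right): req
typing: well-typed — term : P → P → Q → (Q → R) → P → R → Q
across the five disciplines: ordered ✗; linear ✗; affine ✓; relevant ✗; unrestricted ✓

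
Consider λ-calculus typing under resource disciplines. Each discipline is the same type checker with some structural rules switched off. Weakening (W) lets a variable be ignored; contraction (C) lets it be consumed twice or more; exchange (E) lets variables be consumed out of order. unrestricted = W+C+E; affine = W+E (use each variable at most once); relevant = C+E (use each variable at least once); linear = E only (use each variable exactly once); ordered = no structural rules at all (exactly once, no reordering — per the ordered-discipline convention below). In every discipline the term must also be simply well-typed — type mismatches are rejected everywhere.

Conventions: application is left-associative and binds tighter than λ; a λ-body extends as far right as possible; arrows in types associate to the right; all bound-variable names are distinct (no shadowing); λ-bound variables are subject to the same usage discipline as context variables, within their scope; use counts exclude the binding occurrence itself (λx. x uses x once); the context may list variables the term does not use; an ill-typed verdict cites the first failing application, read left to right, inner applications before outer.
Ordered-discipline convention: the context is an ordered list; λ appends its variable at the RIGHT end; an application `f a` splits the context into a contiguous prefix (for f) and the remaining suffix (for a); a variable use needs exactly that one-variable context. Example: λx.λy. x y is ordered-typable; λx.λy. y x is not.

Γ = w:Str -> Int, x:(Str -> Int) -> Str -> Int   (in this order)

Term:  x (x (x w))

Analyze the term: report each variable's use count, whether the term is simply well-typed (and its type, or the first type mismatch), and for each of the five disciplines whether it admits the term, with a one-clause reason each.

variable uses: w: 1; x: 3
order of uses: x, x, x, w
typing: ✓ — Str -> Int
ordered ✗ (needs contraction — x ×3)
linear ✗ (needs contraction — x ×3)
affine ✗ (needs contraction — x ×3)
relevant ✓ (every one of w, x appears)
unrestricted ✓ (well-typed at Str -> Int; no restrictions here)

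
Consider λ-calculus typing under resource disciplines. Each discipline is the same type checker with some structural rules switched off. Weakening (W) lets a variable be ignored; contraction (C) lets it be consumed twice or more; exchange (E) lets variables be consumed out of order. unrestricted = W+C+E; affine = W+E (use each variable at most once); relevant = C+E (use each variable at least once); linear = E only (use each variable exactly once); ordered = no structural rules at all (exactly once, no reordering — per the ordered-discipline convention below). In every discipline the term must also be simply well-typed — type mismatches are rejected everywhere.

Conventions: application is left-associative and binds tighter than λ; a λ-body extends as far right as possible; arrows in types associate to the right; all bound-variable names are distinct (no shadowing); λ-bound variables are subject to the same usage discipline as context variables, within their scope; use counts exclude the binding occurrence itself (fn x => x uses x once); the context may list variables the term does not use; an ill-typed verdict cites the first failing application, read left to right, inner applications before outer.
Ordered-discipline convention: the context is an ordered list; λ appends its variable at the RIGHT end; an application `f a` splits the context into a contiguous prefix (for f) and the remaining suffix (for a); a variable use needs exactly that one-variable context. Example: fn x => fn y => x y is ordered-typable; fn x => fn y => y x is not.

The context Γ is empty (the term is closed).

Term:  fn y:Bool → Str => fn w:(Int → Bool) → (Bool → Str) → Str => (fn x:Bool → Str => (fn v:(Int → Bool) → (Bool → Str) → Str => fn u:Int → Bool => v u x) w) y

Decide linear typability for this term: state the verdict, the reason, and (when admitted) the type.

yes — single use per variable (y, w, x, v, u); term : (Bool → Str) → ((Int → Bool) → (Bool → Str) → Str) → (Int → Bool) → Str
use counts: y [bound] ×1; w [bound] ×1; x [bound] ×1; v [bound] ×1; u [bound] ×1
use order (left to right): v, u, x, w, y
typing: ✓ — (Bool → Str) → ((Int → Bool) → (Bool → Str) → Str) → (Int → Bool) → Str
summary: ordered ✗; linear ✓; affine ✓; relevant ✓; unrestricted ✓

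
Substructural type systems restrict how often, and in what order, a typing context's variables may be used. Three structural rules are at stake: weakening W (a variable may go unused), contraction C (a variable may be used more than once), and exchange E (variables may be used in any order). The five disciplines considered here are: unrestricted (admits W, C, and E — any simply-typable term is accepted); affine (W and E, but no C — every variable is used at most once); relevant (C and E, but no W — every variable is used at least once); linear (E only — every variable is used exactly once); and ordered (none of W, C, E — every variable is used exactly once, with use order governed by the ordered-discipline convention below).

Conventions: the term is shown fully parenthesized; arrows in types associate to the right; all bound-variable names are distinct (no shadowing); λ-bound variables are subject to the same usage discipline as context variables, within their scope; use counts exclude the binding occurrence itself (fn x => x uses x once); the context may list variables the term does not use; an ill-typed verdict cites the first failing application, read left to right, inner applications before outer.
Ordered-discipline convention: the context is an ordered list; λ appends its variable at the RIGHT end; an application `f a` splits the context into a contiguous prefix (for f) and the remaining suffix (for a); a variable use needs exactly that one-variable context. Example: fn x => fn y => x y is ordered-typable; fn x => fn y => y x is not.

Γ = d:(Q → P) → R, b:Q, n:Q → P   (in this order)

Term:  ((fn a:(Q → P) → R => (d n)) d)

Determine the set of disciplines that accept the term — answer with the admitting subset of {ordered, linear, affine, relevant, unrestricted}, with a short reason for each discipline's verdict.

accepted by: unrestricted
variable uses: d ×2; b ×0; n ×1; a (λ-bound) ×0
use order (left to right): d, n, d
typing: the term checks, with type R
ordered ✗ (d ×2 used more than once (contraction); b, a left unused)
linear ✗ (d ×2 used more than once (contraction); b, a left unused)
affine ✗ (d ×2 used more than once (contraction))
relevant ✗ (b, a left unused)
unrestricted ✓ (simply typable at R; W, C, E all held)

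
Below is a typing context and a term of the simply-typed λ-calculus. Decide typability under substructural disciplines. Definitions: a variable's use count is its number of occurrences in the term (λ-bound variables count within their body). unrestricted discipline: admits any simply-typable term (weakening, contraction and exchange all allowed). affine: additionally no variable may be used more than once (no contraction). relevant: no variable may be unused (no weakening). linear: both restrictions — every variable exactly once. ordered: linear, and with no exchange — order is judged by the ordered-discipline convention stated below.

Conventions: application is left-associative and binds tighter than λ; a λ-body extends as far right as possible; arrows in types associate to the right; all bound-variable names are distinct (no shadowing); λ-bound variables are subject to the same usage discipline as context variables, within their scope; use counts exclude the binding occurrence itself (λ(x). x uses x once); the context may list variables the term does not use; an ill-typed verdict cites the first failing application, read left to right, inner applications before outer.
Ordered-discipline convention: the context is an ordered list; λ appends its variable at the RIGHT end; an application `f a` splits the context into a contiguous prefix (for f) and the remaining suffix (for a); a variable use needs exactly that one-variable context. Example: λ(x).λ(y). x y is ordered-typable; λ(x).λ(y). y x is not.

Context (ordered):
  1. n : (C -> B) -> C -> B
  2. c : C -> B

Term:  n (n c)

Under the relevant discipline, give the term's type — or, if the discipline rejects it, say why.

term : C -> B
use counts: n=2; c=1
uses in reading order: n, n, c
typing: well-typed at C -> B
summary: ordered ✗ | linear ✗ | affine ✗ | relevant ✓ | unrestricted ✓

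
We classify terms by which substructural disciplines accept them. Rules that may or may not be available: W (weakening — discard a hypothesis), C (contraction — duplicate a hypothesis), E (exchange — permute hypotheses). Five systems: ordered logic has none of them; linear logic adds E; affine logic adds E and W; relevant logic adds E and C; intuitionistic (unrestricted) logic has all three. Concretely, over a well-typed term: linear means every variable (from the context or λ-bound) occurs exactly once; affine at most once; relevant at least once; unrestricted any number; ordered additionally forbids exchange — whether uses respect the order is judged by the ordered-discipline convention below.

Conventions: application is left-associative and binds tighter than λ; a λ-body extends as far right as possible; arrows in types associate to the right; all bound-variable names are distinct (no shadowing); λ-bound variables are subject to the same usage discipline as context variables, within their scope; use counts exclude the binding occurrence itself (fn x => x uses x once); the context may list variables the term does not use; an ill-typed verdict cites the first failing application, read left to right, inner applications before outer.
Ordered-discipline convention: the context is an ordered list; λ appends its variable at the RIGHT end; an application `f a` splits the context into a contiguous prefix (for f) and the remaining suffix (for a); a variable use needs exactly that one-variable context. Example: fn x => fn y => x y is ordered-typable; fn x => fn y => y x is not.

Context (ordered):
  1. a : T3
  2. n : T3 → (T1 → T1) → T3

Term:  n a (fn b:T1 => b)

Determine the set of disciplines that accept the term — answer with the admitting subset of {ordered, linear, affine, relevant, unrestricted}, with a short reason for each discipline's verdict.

admitted in: linear, affine, relevant, unrestricted
use counts: a: 1×; n: 1×; b (bound): 1×
order of uses: n, a, b
typing: the term checks, with type T3
ordered: ✗, needs exchange: uses follow n, a, b
linear: ✓, exactly-once usage across a, n, b
affine: ✓, none of a, n, b used more than once
relevant: ✓, none of a, n, b goes unused
unrestricted: ✓, type-checks (T3) and nothing is barred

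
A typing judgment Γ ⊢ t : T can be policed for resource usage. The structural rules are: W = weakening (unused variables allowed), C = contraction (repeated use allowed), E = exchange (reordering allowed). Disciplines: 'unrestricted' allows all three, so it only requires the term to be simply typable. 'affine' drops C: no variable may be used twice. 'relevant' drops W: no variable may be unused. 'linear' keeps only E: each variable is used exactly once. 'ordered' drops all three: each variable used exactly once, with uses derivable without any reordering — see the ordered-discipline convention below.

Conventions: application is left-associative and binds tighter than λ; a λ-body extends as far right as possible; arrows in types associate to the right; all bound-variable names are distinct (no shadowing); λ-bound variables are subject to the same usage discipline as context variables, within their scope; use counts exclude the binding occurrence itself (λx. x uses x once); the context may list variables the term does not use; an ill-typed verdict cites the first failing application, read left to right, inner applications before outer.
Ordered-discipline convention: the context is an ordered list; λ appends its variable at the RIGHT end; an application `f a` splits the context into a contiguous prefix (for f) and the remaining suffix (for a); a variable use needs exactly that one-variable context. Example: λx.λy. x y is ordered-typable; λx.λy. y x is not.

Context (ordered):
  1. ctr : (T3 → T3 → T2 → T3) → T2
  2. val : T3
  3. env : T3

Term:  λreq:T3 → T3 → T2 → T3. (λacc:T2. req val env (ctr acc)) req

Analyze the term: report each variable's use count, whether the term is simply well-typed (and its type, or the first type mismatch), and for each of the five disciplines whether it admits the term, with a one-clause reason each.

usage: ctr ×1, val ×1, env ×1, req (λ-bound) ×2, acc (λ-bound) ×1
uses in reading order: req, val, env, ctr, acc, req
typing: ill-typed: an argument T2 mismatches the expected T3 → T3 → T2 → T3
ordered: ✗ — not simply typable
linear: ✗ — fails simple typing
affine: ✗ — a type mismatch blocks all five
relevant: ✗ — the type mismatch rejects it
unrestricted: ✗ — not simply typable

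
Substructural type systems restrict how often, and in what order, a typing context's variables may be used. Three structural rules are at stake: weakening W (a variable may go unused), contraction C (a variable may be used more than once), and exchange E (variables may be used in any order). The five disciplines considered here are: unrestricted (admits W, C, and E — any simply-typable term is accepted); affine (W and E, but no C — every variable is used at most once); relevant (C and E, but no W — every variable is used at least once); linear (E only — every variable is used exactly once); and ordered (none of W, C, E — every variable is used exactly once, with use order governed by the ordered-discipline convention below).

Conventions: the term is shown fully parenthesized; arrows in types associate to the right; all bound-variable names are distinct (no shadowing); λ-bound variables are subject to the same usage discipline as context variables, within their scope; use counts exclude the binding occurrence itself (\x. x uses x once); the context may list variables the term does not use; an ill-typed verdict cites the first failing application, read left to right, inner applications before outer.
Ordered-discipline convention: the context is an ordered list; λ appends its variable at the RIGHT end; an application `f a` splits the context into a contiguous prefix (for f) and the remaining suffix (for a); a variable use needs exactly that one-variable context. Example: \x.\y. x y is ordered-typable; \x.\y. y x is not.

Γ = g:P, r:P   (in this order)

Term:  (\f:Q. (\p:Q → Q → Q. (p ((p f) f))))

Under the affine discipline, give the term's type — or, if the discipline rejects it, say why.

not well-typed under affine — needs contraction — f ×2, p ×2
variable uses: g: 0×, r: 0×, f [bound]: 2×, p [bound]: 2×
left-to-right use order: p, p, f, f
typing: the term checks, with type Q → (Q → Q → Q) → Q → Q
across the five disciplines: ordered ✗ | linear ✗ | affine ✗ | relevant ✗ | unrestricted ✓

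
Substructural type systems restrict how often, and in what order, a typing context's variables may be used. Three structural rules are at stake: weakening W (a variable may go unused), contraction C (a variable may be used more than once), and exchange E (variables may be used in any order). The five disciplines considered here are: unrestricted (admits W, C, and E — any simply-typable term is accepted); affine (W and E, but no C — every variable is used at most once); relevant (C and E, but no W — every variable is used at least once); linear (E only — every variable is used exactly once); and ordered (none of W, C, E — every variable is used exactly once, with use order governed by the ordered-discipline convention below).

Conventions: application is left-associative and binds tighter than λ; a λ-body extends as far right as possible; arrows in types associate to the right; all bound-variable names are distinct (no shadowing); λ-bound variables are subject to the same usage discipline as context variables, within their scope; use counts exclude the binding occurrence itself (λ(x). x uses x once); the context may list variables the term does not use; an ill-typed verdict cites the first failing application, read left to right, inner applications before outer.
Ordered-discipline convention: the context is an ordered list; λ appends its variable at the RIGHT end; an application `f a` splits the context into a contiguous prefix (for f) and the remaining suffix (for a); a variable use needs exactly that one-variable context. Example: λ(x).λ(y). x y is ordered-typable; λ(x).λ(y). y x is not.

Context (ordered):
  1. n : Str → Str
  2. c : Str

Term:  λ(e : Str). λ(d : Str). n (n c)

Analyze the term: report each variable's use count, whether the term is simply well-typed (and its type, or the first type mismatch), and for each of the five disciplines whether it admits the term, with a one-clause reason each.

usage: n ×2, c ×1, e (bound) ×0, d (bound) ×0
left-to-right use order: n, n, c
typing: ✓ — Str → Str → Str
ordered: ✗, n ×2 used more than once (contraction); needs weakening: e, d unused
linear: ✗, n ×2 used more than once (contraction); needs weakening: e, d unused
affine: ✗, n ×2 used more than once (contraction)
relevant: ✗, needs weakening: e, d unused
unrestricted: ✓, well-typed at Str → Str → Str; no restrictions here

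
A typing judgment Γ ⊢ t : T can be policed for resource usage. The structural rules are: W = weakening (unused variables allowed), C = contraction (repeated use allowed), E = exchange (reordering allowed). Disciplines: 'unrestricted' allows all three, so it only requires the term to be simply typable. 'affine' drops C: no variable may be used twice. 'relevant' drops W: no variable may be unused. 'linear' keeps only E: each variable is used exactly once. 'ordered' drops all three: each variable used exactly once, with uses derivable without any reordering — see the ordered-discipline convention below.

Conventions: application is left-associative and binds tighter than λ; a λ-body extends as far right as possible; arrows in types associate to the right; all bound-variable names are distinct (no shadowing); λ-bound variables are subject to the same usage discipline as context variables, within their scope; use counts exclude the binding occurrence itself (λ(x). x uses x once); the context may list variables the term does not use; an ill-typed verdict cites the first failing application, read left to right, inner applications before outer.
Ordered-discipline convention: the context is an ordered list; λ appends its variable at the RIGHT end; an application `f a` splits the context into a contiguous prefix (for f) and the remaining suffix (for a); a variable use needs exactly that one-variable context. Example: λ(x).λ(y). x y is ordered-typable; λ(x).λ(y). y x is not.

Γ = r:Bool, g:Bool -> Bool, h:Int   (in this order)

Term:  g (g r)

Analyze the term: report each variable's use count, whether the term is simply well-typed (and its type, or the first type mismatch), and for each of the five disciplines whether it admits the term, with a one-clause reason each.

use counts: r: 1, g: 2, h: 0
order of uses: g, g, r
typing: well-typed — term : Bool
ordered ✗ (needs contraction — g ×2; h never used (weakening))
linear ✗ (needs contraction — g ×2; h never used (weakening))
affine ✗ (needs contraction — g ×2)
relevant ✗ (h never used (weakening))
unrestricted ✓ (simply typable at Bool; W, C, E all held)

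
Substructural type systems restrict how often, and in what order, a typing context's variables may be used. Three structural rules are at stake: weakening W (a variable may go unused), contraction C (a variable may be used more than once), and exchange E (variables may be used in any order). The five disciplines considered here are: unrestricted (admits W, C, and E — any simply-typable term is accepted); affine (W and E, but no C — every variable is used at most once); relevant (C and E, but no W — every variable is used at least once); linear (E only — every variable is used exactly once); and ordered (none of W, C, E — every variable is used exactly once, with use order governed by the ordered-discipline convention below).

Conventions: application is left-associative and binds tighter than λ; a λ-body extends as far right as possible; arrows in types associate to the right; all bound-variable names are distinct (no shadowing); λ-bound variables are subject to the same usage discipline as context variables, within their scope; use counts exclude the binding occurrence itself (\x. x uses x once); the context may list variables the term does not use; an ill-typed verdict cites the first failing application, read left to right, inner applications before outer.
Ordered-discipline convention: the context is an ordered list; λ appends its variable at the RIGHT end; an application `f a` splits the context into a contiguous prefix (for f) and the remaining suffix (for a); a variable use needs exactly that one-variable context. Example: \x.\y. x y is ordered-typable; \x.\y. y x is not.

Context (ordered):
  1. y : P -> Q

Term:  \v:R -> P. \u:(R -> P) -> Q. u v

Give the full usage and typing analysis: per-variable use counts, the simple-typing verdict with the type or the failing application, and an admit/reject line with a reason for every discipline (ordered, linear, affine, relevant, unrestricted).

counts: y: 0×, v (λ-bound): 1×, u (λ-bound): 1×
order of uses: u, v
typing: well-typed at (R -> P) -> ((R -> P) -> Q) -> Q
ordered: ✗ — needs weakening: y unused
linear: ✗ — needs weakening: y unused
affine: ✓ — no duplicate uses among y, v, u
relevant: ✗ — needs weakening: y unused
unrestricted: ✓ — simply typable at (R -> P) -> ((R -> P) -> Q) -> Q; W, C, E all held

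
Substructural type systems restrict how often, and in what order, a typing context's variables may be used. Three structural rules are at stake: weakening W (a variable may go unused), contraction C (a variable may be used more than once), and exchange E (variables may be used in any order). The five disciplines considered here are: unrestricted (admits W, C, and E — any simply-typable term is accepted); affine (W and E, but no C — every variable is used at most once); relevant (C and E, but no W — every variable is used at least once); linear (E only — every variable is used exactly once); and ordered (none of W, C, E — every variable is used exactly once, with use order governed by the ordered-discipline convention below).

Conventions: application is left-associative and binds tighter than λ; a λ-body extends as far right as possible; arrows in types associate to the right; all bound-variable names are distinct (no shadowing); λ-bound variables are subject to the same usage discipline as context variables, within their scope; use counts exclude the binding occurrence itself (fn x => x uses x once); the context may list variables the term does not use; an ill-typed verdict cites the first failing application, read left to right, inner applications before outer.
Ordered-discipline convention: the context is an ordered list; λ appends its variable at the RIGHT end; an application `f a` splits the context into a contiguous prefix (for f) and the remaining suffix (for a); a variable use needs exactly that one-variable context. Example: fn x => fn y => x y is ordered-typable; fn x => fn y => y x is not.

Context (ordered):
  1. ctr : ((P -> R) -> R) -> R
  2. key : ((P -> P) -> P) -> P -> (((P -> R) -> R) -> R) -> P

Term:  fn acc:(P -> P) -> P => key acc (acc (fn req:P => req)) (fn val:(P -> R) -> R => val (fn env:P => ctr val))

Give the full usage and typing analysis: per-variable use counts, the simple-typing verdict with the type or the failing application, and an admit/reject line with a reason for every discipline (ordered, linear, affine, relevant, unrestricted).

counts: ctr: 1×; key: 1×; acc [bound]: 2×; req [bound]: 1×; val [bound]: 2×; env [bound]: 0×
uses in reading order: key, acc, acc, req, val, ctr, val
typing: well-typed at ((P -> P) -> P) -> P
ordered: ✗, uses contraction: acc ×2, val ×2; env never used (weakening)
linear: ✗, uses contraction: acc ×2, val ×2; env never used (weakening)
affine: ✗, uses contraction: acc ×2, val ×2
relevant: ✗, env never used (weakening)
unrestricted: ✓, type-checks (((P -> P) -> P) -> P) and nothing is barred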